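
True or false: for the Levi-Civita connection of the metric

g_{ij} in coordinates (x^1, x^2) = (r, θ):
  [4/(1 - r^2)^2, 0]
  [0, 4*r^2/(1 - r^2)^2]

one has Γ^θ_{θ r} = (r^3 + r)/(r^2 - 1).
Γ^θ_{θ r} = (1/2) g^{θθ} (∂_θ g_{θr} + ∂_r g_{θθ} - ∂_θ g_{θr}) = (1/2)((1 - r^2)^2/(4*r^2))((0) + (-8*(r^3 + r)/(r^2 - 1)^3) - (0)) = (-r^2 - 1)/(r^3 - r)
This differs from the proposed value (r^3 + r)/(r^2 - 1).
False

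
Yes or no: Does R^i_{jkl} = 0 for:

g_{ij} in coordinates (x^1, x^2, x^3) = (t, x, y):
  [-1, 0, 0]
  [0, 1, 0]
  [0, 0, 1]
All metric components are constant, so every Christoffel symbol vanishes and R^i_{jkl} = 0.
Yes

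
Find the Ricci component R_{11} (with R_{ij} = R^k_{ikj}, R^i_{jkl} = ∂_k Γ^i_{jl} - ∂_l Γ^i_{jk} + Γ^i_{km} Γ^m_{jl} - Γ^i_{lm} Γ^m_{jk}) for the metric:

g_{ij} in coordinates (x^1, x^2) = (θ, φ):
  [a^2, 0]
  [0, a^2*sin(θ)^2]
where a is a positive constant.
Non-zero Christoffel symbols (Γ^k_{ij} = Γ^k_{ji}):
Γ^θ_{φ φ} = -sin(2*θ)/2
Γ^φ_{θ φ} = 1/tan(θ)
R^θ_{θ θ θ} = 0 (a repeated index in an antisymmetric pair)
R^φ_{θ φ θ} = ∂_φ Γ^φ_{θ θ} - ∂_θ Γ^φ_{θ φ} + Γ^φ_{φ m} Γ^m_{θ θ} - Γ^φ_{θ m} Γ^m_{θ φ}
  = (0) - (-1/sin(θ)^2) + (0) - (1/tan(θ)^2) = 1
R_{θθ} = R^θ_{θ θ θ} + R^φ_{θ φ θ} = (0) + (1) = 1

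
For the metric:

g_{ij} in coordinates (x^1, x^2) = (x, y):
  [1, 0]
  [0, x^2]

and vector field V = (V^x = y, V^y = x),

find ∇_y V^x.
Non-zero Christoffel symbols:
Γ^x_{y y} = -x
Γ^y_{x y} = 1/x
∇_y V^x = ∂_y V^x + Γ^x_{y j} V^j
  = (1) + (0)(y) + (-x)(x)
  = 1 - x^2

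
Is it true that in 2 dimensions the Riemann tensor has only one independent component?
The number of independent components is n^2(n^2-1)/12 = 4·3/12 = 1 for n = 2 (e.g. R_{1212}).
Yes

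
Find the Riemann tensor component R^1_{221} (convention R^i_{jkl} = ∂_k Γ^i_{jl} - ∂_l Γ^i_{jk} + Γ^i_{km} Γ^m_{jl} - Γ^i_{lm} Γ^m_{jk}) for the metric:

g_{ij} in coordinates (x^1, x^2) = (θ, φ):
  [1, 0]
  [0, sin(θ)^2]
Non-zero Christoffel symbols (Γ^k_{ij} = Γ^k_{ji}):
Γ^θ_{φ φ} = -sin(2*θ)/2
Γ^φ_{θ φ} = 1/tan(θ)
R^θ_{φ φ θ} = ∂_φ Γ^θ_{φ θ} - ∂_θ Γ^θ_{φ φ} + Γ^θ_{φ m} Γ^m_{φ θ} - Γ^θ_{θ m} Γ^m_{φ φ}
  = (0) - (-cos(2*θ)) + (-cos(θ)^2) - (0) = -sin(θ)^2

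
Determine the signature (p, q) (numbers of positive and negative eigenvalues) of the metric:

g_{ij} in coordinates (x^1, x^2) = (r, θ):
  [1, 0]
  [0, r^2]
The metric is diagonal, so its eigenvalues are the diagonal entries: 1, r^2 (at a generic point, where coordinate-dependent entries are positive).
2 positive, 0 negative.
(2, 0) - Riemannian (positive definite)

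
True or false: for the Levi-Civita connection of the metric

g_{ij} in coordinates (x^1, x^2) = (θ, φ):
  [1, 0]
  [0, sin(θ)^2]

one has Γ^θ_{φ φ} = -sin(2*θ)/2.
Γ^θ_{φ φ} = (1/2) g^{θθ} (∂_φ g_{θφ} + ∂_φ g_{θφ} - ∂_θ g_{φφ}) = (1/2)(1)((0) + (0) - (sin(2*θ))) = -sin(2*θ)/2
This equals the proposed value -sin(2*θ)/2.
True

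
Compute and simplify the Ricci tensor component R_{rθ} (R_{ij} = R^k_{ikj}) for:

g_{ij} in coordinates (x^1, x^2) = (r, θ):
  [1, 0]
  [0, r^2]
Non-zero Christoffel symbols (Γ^k_{ij} = Γ^k_{ji}):
Γ^r_{θ θ} = -r
Γ^θ_{r θ} = 1/r
R^r_{r r θ} = 0 (a repeated index in an antisymmetric pair)
R^θ_{r θ θ} = 0 (a repeated index in an antisymmetric pair)
R_{rθ} = R^r_{r r θ} + R^θ_{r θ θ} = (0) + (0) = 0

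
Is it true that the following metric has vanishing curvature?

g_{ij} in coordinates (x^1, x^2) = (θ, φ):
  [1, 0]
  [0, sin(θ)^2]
Non-zero Christoffel symbols:
Γ^θ_{φ φ} = -sin(2*θ)/2
Γ^φ_{θ φ} = 1/tan(θ)
Ricci tensor: R_{θθ} = 1, R_{θφ} = 0, R_{φφ} = sin(θ)^2
The Ricci tensor is non-zero, so the Riemann tensor is non-zero: not flat.
No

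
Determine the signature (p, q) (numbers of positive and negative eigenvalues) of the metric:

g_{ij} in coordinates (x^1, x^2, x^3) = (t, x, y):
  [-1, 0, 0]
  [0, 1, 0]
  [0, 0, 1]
The metric is diagonal, so its eigenvalues are the diagonal entries: -1, 1, 1 (at a generic point, where coordinate-dependent entries are positive).
2 positive, 1 negative.
(2, 1) - Lorentzian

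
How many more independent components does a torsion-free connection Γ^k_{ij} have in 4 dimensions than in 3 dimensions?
Independent components in n dimensions: n × n(n+1)/2 = n^2(n+1)/2.
4D: 4 × 10 = 40
3D: 3 × 6 = 18
Difference = 40 - 18 = 22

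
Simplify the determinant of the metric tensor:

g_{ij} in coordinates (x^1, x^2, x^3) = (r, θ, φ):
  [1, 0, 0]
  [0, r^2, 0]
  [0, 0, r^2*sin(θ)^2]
Diagonal metric: det(g) = g_{11}·g_{22}·g_{33}
= (1)·(r^2)·(r^2*sin(θ)^2)
det(g) = r^4*sin(θ)^2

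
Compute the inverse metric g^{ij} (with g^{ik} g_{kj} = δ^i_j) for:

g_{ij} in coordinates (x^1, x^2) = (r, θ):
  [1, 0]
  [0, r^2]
The metric is diagonal, so g^{ij} is diagonal with entries 1/g_{ii}: diag(1, 1/(r^2)).
g^{ij}:
  [1, 0]
  [0, 1/r^2]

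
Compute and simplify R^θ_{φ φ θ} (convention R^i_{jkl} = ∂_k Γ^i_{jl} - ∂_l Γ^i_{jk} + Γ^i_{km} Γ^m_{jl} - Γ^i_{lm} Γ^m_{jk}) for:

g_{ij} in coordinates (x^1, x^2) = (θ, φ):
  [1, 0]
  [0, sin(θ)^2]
Non-zero Christoffel symbols (Γ^k_{ij} = Γ^k_{ji}):
Γ^θ_{φ φ} = -sin(2*θ)/2
Γ^φ_{θ φ} = 1/tan(θ)
R^θ_{φ φ θ} = ∂_φ Γ^θ_{φ θ} - ∂_θ Γ^θ_{φ φ} + Γ^θ_{φ m} Γ^m_{φ θ} - Γ^θ_{θ m} Γ^m_{φ φ}
  = (0) - (-cos(2*θ)) + (-cos(θ)^2) - (0) = -sin(θ)^2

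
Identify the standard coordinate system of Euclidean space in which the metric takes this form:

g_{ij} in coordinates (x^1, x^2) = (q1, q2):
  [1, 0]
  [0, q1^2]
The line element ds^2 = dq1^2 + q1^2 dq2^2 is dr^2 + r^2 dθ^2 with q1 = r, q2 = θ.
polar coordinates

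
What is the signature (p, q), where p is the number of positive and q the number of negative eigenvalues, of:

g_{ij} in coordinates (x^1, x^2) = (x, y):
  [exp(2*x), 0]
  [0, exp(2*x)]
The metric is diagonal, so its eigenvalues are the diagonal entries: exp(2*x), exp(2*x) (at a generic point, where coordinate-dependent entries are positive).
2 positive, 0 negative.
(2, 0) - Riemannian (positive definite)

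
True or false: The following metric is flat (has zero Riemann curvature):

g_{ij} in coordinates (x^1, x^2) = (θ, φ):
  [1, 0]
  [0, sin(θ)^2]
Non-zero Christoffel symbols:
Γ^θ_{φ φ} = -sin(2*θ)/2
Γ^φ_{θ φ} = 1/tan(θ)
Ricci tensor: R_{θθ} = 1, R_{θφ} = 0, R_{φφ} = sin(θ)^2
The Ricci tensor is non-zero, so the Riemann tensor is non-zero: not flat.
False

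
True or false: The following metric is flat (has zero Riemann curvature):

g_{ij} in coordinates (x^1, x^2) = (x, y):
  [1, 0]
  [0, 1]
All metric components are constant, so every Christoffel symbol vanishes and R^i_{jkl} = 0.
True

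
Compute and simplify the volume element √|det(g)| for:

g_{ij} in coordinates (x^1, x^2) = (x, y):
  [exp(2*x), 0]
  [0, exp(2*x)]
det(g) = exp(4*x)
√|det(g)| = exp(2*x)
Volume element: dV = exp(2*x) dx dy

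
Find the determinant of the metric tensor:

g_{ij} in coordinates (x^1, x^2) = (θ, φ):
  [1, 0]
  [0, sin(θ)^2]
For a 2×2 metric: det(g) = g_{11}·g_{22} - g_{12}·g_{21}
= (1)·(sin(θ)^2) - (0)·(0)
= sin(θ)^2 - 0
det(g) = sin(θ)^2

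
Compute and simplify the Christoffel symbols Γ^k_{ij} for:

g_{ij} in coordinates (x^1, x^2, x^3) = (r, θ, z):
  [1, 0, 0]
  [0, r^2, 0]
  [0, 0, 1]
Using Γ^k_{ij} = (1/2) g^{km} (∂_i g_{mj} + ∂_j g_{mi} - ∂_m g_{ij}); the metric is diagonal, so only the m = k term contributes.
Non-zero symbols (using the symmetry Γ^k_{ij} = Γ^k_{ji}):
Γ^r_{θ θ} = (1/2) g^{rr} (∂_θ g_{rθ} + ∂_θ g_{rθ} - ∂_r g_{θθ}) = (1/2)(1)((0) + (0) - (2*r)) = -r
Γ^θ_{r θ} = (1/2) g^{θθ} (∂_r g_{θθ} + ∂_θ g_{θr} - ∂_θ g_{rθ}) = (1/2)(1/r^2)((2*r) + (0) - (0)) = 1/r
All other Christoffel symbols are zero.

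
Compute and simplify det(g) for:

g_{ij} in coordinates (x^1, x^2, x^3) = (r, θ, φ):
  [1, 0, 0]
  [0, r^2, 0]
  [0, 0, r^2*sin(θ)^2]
Diagonal metric: det(g) = g_{11}·g_{22}·g_{33}
= (1)·(r^2)·(r^2*sin(θ)^2)
det(g) = r^4*sin(θ)^2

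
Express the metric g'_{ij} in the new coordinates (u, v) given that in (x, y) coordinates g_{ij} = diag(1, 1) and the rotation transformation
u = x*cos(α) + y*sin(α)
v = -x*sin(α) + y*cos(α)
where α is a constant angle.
Invert the transformation: x = u*cos(α) - v*sin(α), y = u*sin(α) + v*cos(α)
g'_{ij} = (∂x^k/∂x'^i)(∂x^l/∂x'^j) g_{kl}; with g_{kl} = δ_{kl} this is Σ_k (∂x^k/∂x'^i)(∂x^k/∂x'^j).
Jacobian: ∂x/∂u = cos(α), ∂x/∂v = -sin(α), ∂y/∂u = sin(α), ∂y/∂v = cos(α)
g'_{uu} = (cos(α))(cos(α)) + (sin(α))(sin(α)) = 1
g'_{uv} = (cos(α))(-sin(α)) + (sin(α))(cos(α)) = 0
g'_{vv} = (-sin(α))(-sin(α)) + (cos(α))(cos(α)) = 1
g'_{ij} = diag(1, 1)
The Euclidean metric is invariant under rotations.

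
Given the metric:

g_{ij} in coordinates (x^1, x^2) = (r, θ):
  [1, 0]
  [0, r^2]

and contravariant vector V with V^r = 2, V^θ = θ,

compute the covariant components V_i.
V_i = g_{ij} V^j:
V_r = (1)(2) + (0)(θ) = 2
V_θ = (0)(2) + (r^2)(θ) = r^2*θ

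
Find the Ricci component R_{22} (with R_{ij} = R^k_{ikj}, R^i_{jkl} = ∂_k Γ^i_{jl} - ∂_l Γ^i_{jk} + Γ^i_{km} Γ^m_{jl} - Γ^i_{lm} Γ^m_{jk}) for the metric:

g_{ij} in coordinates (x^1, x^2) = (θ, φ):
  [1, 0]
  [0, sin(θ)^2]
Non-zero Christoffel symbols (Γ^k_{ij} = Γ^k_{ji}):
Γ^θ_{φ φ} = -sin(2*θ)/2
Γ^φ_{θ φ} = 1/tan(θ)
R^θ_{φ θ φ} = ∂_θ Γ^θ_{φ φ} - ∂_φ Γ^θ_{φ θ} + Γ^θ_{θ m} Γ^m_{φ φ} - Γ^θ_{φ m} Γ^m_{φ θ}
  = (-cos(2*θ)) - (0) + (0) - (-cos(θ)^2) = sin(θ)^2
R^φ_{φ φ φ} = 0 (a repeated index in an antisymmetric pair)
R_{φφ} = R^θ_{φ θ φ} + R^φ_{φ φ φ} = (sin(θ)^2) + (0) = sin(θ)^2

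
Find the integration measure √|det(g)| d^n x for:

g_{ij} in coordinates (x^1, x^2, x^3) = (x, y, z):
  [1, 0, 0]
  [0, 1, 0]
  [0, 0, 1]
det(g) = 1
√|det(g)| = 1
Volume element: dV = 1 dx dy dz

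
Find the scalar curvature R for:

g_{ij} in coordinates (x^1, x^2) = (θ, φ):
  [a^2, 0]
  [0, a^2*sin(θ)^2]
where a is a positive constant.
Non-zero Christoffel symbols (Γ^k_{ij} = Γ^k_{ji}):
Γ^θ_{φ φ} = -sin(2*θ)/2
Γ^φ_{θ φ} = 1/tan(θ)
Ricci tensor (R_{ij} = R^k_{ikj}): R_{θθ} = 1, R_{θφ} = 0, R_{φφ} = sin(θ)^2
Inverse metric: g^{θθ} = 1/a^2, g^{φφ} = 1/(a^2*sin(θ)^2)
R = g^{ij} R_{ij} = (1/a^2)(1) + (1/(a^2*sin(θ)^2))(sin(θ)^2) = 2/a^2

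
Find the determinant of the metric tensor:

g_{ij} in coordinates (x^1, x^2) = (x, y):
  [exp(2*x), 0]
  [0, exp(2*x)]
For a 2×2 metric: det(g) = g_{11}·g_{22} - g_{12}·g_{21}
= (exp(2*x))·(exp(2*x)) - (0)·(0)
= exp(4*x) - 0
det(g) = exp(4*x)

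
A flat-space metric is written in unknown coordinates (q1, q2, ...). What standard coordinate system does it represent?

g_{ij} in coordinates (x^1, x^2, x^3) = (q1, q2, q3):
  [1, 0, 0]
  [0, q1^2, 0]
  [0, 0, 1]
The line element ds^2 = dq1^2 + q1^2 dq2^2 + dq3^2 is dr^2 + r^2 dθ^2 + dz^2 with q1 = r, q2 = θ, q3 = z.
cylindrical coordinates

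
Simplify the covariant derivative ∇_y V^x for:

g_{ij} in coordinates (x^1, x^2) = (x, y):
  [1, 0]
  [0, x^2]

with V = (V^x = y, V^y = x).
Non-zero Christoffel symbols:
Γ^x_{y y} = -x
Γ^y_{x y} = 1/x
∇_y V^x = ∂_y V^x + Γ^x_{y j} V^j
  = (1) + (0)(y) + (-x)(x)
  = 1 - x^2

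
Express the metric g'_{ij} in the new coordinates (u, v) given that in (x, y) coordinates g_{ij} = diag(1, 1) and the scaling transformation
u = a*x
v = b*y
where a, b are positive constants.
Invert the transformation: x = u/a, y = v/b
g'_{ij} = (∂x^k/∂x'^i)(∂x^l/∂x'^j) g_{kl}; with g_{kl} = δ_{kl} this is Σ_k (∂x^k/∂x'^i)(∂x^k/∂x'^j).
Jacobian: ∂x/∂u = 1/a, ∂x/∂v = 0, ∂y/∂u = 0, ∂y/∂v = 1/b
g'_{uu} = (1/a)(1/a) + (0)(0) = 1/a^2
g'_{uv} = (1/a)(0) + (0)(1/b) = 0
g'_{vv} = (0)(0) + (1/b)(1/b) = 1/b^2
g'_{ij} = diag(1/a^2, 1/b^2)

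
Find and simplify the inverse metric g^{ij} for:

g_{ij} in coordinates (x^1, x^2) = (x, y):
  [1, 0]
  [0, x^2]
The metric is diagonal, so g^{ij} is diagonal with entries 1/g_{ii}: diag(1, 1/(x^2)).
g^{ij}:
  [1, 0]
  [0, 1/x^2]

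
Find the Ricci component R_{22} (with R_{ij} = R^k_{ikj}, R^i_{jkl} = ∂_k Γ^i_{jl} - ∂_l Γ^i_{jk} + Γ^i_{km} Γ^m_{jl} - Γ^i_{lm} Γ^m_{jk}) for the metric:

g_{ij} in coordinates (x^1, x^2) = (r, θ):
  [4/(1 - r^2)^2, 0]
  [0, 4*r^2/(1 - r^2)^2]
Non-zero Christoffel symbols (Γ^k_{ij} = Γ^k_{ji}):
Γ^r_{r r} = 2*r/(1 - r^2)
Γ^r_{θ θ} = (r^3 + r)/(r^2 - 1)
Γ^θ_{r θ} = (-r^2 - 1)/(r^3 - r)
R^r_{θ r θ} = ∂_r Γ^r_{θ θ} - ∂_θ Γ^r_{θ r} + Γ^r_{r m} Γ^m_{θ θ} - Γ^r_{θ m} Γ^m_{θ r}
  = ((r^4 - 4*r^2 - 1)/(r^2 - 1)^2) - (0) + (-2*r^2*(r^2 + 1)/(r^2 - 1)^2) - (-(r^2 + 1)^2/(r^2 - 1)^2) = -4*r^2/(r^2 - 1)^2
R^θ_{θ θ θ} = 0 (a repeated index in an antisymmetric pair)
R_{θθ} = R^r_{θ r θ} + R^θ_{θ θ θ} = (-4*r^2/(r^2 - 1)^2) + (0) = -4*r^2/(r^2 - 1)^2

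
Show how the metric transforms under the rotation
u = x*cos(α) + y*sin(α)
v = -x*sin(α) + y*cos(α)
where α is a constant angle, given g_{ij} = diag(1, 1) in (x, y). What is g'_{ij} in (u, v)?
Invert the transformation: x = u*cos(α) - v*sin(α), y = u*sin(α) + v*cos(α)
g'_{ij} = (∂x^k/∂x'^i)(∂x^l/∂x'^j) g_{kl}; with g_{kl} = δ_{kl} this is Σ_k (∂x^k/∂x'^i)(∂x^k/∂x'^j).
Jacobian: ∂x/∂u = cos(α), ∂x/∂v = -sin(α), ∂y/∂u = sin(α), ∂y/∂v = cos(α)
g'_{uu} = (cos(α))(cos(α)) + (sin(α))(sin(α)) = 1
g'_{uv} = (cos(α))(-sin(α)) + (sin(α))(cos(α)) = 0
g'_{vv} = (-sin(α))(-sin(α)) + (cos(α))(cos(α)) = 1
g'_{ij} = diag(1, 1)
The Euclidean metric is invariant under rotations.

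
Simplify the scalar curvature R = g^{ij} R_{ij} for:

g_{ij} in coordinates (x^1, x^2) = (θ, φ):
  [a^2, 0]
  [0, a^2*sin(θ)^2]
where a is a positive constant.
Non-zero Christoffel symbols (Γ^k_{ij} = Γ^k_{ji}):
Γ^θ_{φ φ} = -sin(2*θ)/2
Γ^φ_{θ φ} = 1/tan(θ)
Ricci tensor (R_{ij} = R^k_{ikj}): R_{θθ} = 1, R_{θφ} = 0, R_{φφ} = sin(θ)^2
Inverse metric: g^{θθ} = 1/a^2, g^{φφ} = 1/(a^2*sin(θ)^2)
R = g^{ij} R_{ij} = (1/a^2)(1) + (1/(a^2*sin(θ)^2))(sin(θ)^2) = 2/a^2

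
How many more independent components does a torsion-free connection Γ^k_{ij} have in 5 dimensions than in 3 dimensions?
Independent components in n dimensions: n × n(n+1)/2 = n^2(n+1)/2.
5D: 5 × 15 = 75
3D: 3 × 6 = 18
Difference = 75 - 18 = 57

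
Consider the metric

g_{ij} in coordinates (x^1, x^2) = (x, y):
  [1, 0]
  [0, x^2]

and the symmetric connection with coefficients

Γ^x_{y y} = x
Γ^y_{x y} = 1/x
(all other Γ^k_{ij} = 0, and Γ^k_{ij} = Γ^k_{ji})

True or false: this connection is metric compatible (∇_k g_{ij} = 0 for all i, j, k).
Using ∇_k g_{ij} = ∂_k g_{ij} - Γ^m_{ki} g_{mj} - Γ^m_{kj} g_{im}:
∇_y g_{xy} = (0) - (x) - (x) = -2*x ≠ 0
So the connection is not metric compatible (it is not the Levi-Civita connection).
False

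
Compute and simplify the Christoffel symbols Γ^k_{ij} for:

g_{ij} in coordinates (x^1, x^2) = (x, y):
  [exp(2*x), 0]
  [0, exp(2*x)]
Using Γ^k_{ij} = (1/2) g^{km} (∂_i g_{mj} + ∂_j g_{mi} - ∂_m g_{ij}); the metric is diagonal, so only the m = k term contributes.
Non-zero symbols (using the symmetry Γ^k_{ij} = Γ^k_{ji}):
Γ^x_{x x} = (1/2) g^{xx} (∂_x g_{xx} + ∂_x g_{xx} - ∂_x g_{xx}) = (1/2)(exp(-2*x))((2*exp(2*x)) + (2*exp(2*x)) - (2*exp(2*x))) = 1
Γ^x_{y y} = (1/2) g^{xx} (∂_y g_{xy} + ∂_y g_{xy} - ∂_x g_{yy}) = (1/2)(exp(-2*x))((0) + (0) - (2*exp(2*x))) = -1
Γ^y_{x y} = (1/2) g^{yy} (∂_x g_{yy} + ∂_y g_{yx} - ∂_y g_{xy}) = (1/2)(exp(-2*x))((2*exp(2*x)) + (0) - (0)) = 1
All other Christoffel symbols are zero.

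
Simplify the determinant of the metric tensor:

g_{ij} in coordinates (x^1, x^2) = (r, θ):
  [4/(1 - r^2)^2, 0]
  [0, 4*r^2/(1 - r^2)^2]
For a 2×2 metric: det(g) = g_{11}·g_{22} - g_{12}·g_{21}
= (4/(1 - r^2)^2)·(4*r^2/(1 - r^2)^2) - (0)·(0)
= 16*r^2/(1 - r^2)^4 - 0
det(g) = 16*r^2/(1 - r^2)^4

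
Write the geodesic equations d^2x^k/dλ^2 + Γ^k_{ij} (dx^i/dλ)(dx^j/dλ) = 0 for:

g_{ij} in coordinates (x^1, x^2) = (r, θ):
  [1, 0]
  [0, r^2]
Geodesic equation: d^2x^k/dλ^2 + Γ^k_{ij} (dx^i/dλ)(dx^j/dλ) = 0.
Non-zero Christoffel symbols:
Γ^r_{θ θ} = -r
Γ^θ_{r θ} = 1/r
Substituting (the symmetric pair Γ^k_{ij}, Γ^k_{ji} combines into a factor 2):
d^2r/dλ^2 - r (dθ/dλ)^2 = 0
d^2θ/dλ^2 + (2/r) (dr/dλ)(dθ/dλ) = 0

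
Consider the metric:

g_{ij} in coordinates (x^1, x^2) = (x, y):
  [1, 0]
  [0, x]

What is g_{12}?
With x^1 = x, x^2 = y, g_{12} = g_{xy} is the row-1, column-2 entry of the matrix.
g_{12} = 0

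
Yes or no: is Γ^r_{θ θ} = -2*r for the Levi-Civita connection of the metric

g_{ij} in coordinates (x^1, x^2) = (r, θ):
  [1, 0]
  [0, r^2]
Γ^r_{θ θ} = (1/2) g^{rr} (∂_θ g_{rθ} + ∂_θ g_{rθ} - ∂_r g_{θθ}) = (1/2)(1)((0) + (0) - (2*r)) = -r
This differs from the proposed value -2*r.
No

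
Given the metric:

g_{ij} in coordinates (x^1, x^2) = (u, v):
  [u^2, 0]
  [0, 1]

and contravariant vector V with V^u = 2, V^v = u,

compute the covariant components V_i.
V_i = g_{ij} V^j:
V_u = (u^2)(2) + (0)(u) = 2*u^2
V_v = (0)(2) + (1)(u) = u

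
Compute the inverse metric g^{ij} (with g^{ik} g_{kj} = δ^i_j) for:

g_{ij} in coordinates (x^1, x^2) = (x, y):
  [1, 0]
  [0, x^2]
The metric is diagonal, so g^{ij} is diagonal with entries 1/g_{ii}: diag(1, 1/(x^2)).
g^{ij}:
  [1, 0]
  [0, 1/x^2]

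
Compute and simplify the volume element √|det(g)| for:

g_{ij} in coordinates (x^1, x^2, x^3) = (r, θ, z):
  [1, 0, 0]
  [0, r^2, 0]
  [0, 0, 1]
det(g) = r^2
√|det(g)| = r
Volume element: dV = r dr dθ dz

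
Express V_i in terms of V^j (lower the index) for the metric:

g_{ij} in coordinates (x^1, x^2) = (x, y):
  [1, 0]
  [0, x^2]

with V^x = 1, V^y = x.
V_i = g_{ij} V^j:
V_x = (1)(1) + (0)(x) = 1
V_y = (0)(1) + (x^2)(x) = x^3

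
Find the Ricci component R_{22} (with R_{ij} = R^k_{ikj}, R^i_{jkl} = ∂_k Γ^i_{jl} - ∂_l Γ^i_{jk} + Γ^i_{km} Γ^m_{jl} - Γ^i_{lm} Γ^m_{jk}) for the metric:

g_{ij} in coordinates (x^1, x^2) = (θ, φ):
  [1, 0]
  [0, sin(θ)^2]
Non-zero Christoffel symbols (Γ^k_{ij} = Γ^k_{ji}):
Γ^θ_{φ φ} = -sin(2*θ)/2
Γ^φ_{θ φ} = 1/tan(θ)
R^θ_{φ θ φ} = ∂_θ Γ^θ_{φ φ} - ∂_φ Γ^θ_{φ θ} + Γ^θ_{θ m} Γ^m_{φ φ} - Γ^θ_{φ m} Γ^m_{φ θ}
  = (-cos(2*θ)) - (0) + (0) - (-cos(θ)^2) = sin(θ)^2
R^φ_{φ φ φ} = 0 (a repeated index in an antisymmetric pair)
R_{φφ} = R^θ_{φ θ φ} + R^φ_{φ φ φ} = (sin(θ)^2) + (0) = sin(θ)^2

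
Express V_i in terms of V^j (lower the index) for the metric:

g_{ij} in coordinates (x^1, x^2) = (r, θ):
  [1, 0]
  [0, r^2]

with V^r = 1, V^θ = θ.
V_i = g_{ij} V^j:
V_r = (1)(1) + (0)(θ) = 1
V_θ = (0)(1) + (r^2)(θ) = r^2*θ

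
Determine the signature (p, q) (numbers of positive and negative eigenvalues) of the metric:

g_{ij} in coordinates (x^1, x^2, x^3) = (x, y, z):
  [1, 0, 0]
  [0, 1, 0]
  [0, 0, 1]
The metric is diagonal, so its eigenvalues are the diagonal entries: 1, 1, 1 (at a generic point, where coordinate-dependent entries are positive).
3 positive, 0 negative.
(3, 0) - Riemannian (positive definite)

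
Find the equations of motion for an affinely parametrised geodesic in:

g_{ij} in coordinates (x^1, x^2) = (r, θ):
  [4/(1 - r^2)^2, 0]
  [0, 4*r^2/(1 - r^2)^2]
Geodesic equation: d^2x^k/dλ^2 + Γ^k_{ij} (dx^i/dλ)(dx^j/dλ) = 0.
Non-zero Christoffel symbols:
Γ^r_{r r} = 2*r/(1 - r^2)
Γ^r_{θ θ} = (r^3 + r)/(r^2 - 1)
Γ^θ_{r θ} = (-r^2 - 1)/(r^3 - r)
Substituting (the symmetric pair Γ^k_{ij}, Γ^k_{ji} combines into a factor 2):
d^2r/dλ^2 + (2*r/(1 - r^2)) (dr/dλ)^2 + ((r^3 + r)/(r^2 - 1)) (dθ/dλ)^2 = 0
d^2θ/dλ^2 + ((-2*r^2 - 2)/(r^3 - r)) (dr/dλ)(dθ/dλ) = 0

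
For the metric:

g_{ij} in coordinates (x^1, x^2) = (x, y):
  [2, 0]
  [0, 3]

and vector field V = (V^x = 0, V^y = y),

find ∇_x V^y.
All Christoffel symbols are zero.
∇_x V^y = ∂_x V^y + Γ^y_{x j} V^j
  = (0) + (0)(0) + (0)(y)
  = 0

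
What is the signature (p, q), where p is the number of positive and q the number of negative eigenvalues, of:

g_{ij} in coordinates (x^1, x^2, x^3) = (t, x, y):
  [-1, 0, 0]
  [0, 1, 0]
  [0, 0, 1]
The metric is diagonal, so its eigenvalues are the diagonal entries: -1, 1, 1 (at a generic point, where coordinate-dependent entries are positive).
2 positive, 1 negative.
(2, 1) - Lorentzian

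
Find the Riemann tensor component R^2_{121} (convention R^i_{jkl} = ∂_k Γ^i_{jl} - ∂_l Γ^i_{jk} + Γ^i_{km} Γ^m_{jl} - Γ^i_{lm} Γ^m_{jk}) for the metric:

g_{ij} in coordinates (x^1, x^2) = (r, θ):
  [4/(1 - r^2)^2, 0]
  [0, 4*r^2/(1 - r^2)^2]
Non-zero Christoffel symbols (Γ^k_{ij} = Γ^k_{ji}):
Γ^r_{r r} = 2*r/(1 - r^2)
Γ^r_{θ θ} = (r^3 + r)/(r^2 - 1)
Γ^θ_{r θ} = (-r^2 - 1)/(r^3 - r)
R^θ_{r θ r} = ∂_θ Γ^θ_{r r} - ∂_r Γ^θ_{r θ} + Γ^θ_{θ m} Γ^m_{r r} - Γ^θ_{r m} Γ^m_{r θ}
  = (0) - ((r^4 + 4*r^2 - 1)/(r^3 - r)^2) + (2*(r^2 + 1)/(r^2 - 1)^2) - ((r^2 + 1)^2/(r^3 - r)^2) = -4/(r^2 - 1)^2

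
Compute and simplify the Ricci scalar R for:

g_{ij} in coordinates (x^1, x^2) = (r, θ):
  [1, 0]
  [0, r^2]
Non-zero Christoffel symbols (Γ^k_{ij} = Γ^k_{ji}):
Γ^r_{θ θ} = -r
Γ^θ_{r θ} = 1/r
Ricci tensor (R_{ij} = R^k_{ikj}): R_{rr} = 0, R_{rθ} = 0, R_{θθ} = 0
Inverse metric: g^{rr} = 1, g^{θθ} = 1/r^2
R = g^{ij} R_{ij} = (1)(0) + (1/r^2)(0) = 0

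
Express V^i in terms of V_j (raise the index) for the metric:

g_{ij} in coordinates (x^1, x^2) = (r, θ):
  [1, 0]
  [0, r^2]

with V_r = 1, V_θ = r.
Inverse metric (diagonal): g^{rr} = 1, g^{θθ} = 1/r^2
V^i = g^{ij} V_j:
V^r = (1)(1) + (0)(r) = 1
V^θ = (0)(1) + (1/r^2)(r) = 1/r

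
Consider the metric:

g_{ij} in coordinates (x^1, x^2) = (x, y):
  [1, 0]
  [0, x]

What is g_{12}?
With x^1 = x, x^2 = y, g_{12} = g_{xy} is the row-1, column-2 entry of the matrix.
g_{12} = 0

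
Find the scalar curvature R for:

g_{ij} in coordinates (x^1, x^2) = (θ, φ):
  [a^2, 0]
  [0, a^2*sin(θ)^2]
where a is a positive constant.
Non-zero Christoffel symbols (Γ^k_{ij} = Γ^k_{ji}):
Γ^θ_{φ φ} = -sin(2*θ)/2
Γ^φ_{θ φ} = 1/tan(θ)
Ricci tensor (R_{ij} = R^k_{ikj}): R_{θθ} = 1, R_{θφ} = 0, R_{φφ} = sin(θ)^2
Inverse metric: g^{θθ} = 1/a^2, g^{φφ} = 1/(a^2*sin(θ)^2)
R = g^{ij} R_{ij} = (1/a^2)(1) + (1/(a^2*sin(θ)^2))(sin(θ)^2) = 2/a^2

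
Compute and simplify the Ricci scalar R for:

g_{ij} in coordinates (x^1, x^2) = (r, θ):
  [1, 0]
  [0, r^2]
Non-zero Christoffel symbols (Γ^k_{ij} = Γ^k_{ji}):
Γ^r_{θ θ} = -r
Γ^θ_{r θ} = 1/r
Ricci tensor (R_{ij} = R^k_{ikj}): R_{rr} = 0, R_{rθ} = 0, R_{θθ} = 0
Inverse metric: g^{rr} = 1, g^{θθ} = 1/r^2
R = g^{ij} R_{ij} = (1)(0) + (1/r^2)(0) = 0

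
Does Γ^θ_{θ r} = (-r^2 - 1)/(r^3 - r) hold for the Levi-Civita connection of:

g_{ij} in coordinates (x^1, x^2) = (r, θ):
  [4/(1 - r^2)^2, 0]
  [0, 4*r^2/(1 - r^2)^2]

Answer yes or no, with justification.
Γ^θ_{θ r} = (1/2) g^{θθ} (∂_θ g_{θr} + ∂_r g_{θθ} - ∂_θ g_{θr}) = (1/2)((1 - r^2)^2/(4*r^2))((0) + (-8*(r^3 + r)/(r^2 - 1)^3) - (0)) = (-r^2 - 1)/(r^3 - r)
This equals the proposed value (-r^2 - 1)/(r^3 - r).
Yes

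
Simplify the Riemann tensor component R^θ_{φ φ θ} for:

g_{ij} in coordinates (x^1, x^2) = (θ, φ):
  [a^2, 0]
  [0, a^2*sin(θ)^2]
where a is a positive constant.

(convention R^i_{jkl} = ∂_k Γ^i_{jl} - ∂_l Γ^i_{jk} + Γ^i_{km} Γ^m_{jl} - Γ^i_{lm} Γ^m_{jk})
Non-zero Christoffel symbols (Γ^k_{ij} = Γ^k_{ji}):
Γ^θ_{φ φ} = -sin(2*θ)/2
Γ^φ_{θ φ} = 1/tan(θ)
R^θ_{φ φ θ} = ∂_φ Γ^θ_{φ θ} - ∂_θ Γ^θ_{φ φ} + Γ^θ_{φ m} Γ^m_{φ θ} - Γ^θ_{θ m} Γ^m_{φ φ}
  = (0) - (-cos(2*θ)) + (-cos(θ)^2) - (0) = -sin(θ)^2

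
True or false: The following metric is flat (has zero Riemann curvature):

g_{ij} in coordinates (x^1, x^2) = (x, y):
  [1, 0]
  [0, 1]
All metric components are constant, so every Christoffel symbol vanishes and R^i_{jkl} = 0.
True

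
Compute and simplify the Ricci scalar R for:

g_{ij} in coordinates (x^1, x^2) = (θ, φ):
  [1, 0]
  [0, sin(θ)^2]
Non-zero Christoffel symbols (Γ^k_{ij} = Γ^k_{ji}):
Γ^θ_{φ φ} = -sin(2*θ)/2
Γ^φ_{θ φ} = 1/tan(θ)
Ricci tensor (R_{ij} = R^k_{ikj}): R_{θθ} = 1, R_{θφ} = 0, R_{φφ} = sin(θ)^2
Inverse metric: g^{θθ} = 1, g^{φφ} = 1/sin(θ)^2
R = g^{ij} R_{ij} = (1)(1) + (1/sin(θ)^2)(sin(θ)^2) = 2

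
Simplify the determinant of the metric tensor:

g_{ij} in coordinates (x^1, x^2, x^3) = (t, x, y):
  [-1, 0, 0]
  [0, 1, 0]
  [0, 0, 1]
Diagonal metric: det(g) = g_{11}·g_{22}·g_{33}
= (-1)·(1)·(1)
det(g) = -1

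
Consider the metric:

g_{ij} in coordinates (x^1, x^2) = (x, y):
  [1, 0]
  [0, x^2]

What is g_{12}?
With x^1 = x, x^2 = y, g_{12} = g_{xy} is the row-1, column-2 entry of the matrix.
g_{12} = 0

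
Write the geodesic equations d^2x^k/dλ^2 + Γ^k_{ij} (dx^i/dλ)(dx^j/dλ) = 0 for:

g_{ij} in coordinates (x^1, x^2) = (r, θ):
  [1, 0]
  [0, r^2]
Geodesic equation: d^2x^k/dλ^2 + Γ^k_{ij} (dx^i/dλ)(dx^j/dλ) = 0.
Non-zero Christoffel symbols:
Γ^r_{θ θ} = -r
Γ^θ_{r θ} = 1/r
Substituting (the symmetric pair Γ^k_{ij}, Γ^k_{ji} combines into a factor 2):
d^2r/dλ^2 - r (dθ/dλ)^2 = 0
d^2θ/dλ^2 + (2/r) (dr/dλ)(dθ/dλ) = 0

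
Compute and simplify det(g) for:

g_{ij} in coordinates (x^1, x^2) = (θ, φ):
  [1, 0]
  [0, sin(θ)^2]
For a 2×2 metric: det(g) = g_{11}·g_{22} - g_{12}·g_{21}
= (1)·(sin(θ)^2) - (0)·(0)
= sin(θ)^2 - 0
det(g) = sin(θ)^2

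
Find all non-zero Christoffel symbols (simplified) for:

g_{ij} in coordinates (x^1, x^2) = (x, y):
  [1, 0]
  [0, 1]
Using Γ^k_{ij} = (1/2) g^{km} (∂_i g_{mj} + ∂_j g_{mi} - ∂_m g_{ij}); the metric is diagonal, so only the m = k term contributes.
Every metric component is constant, so all ∂_m g_{ij} = 0 and every Christoffel symbol vanishes.
All Christoffel symbols are zero.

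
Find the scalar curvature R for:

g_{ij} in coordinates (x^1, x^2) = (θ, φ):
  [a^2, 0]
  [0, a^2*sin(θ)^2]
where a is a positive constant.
Non-zero Christoffel symbols (Γ^k_{ij} = Γ^k_{ji}):
Γ^θ_{φ φ} = -sin(2*θ)/2
Γ^φ_{θ φ} = 1/tan(θ)
Ricci tensor (R_{ij} = R^k_{ikj}): R_{θθ} = 1, R_{θφ} = 0, R_{φφ} = sin(θ)^2
Inverse metric: g^{θθ} = 1/a^2, g^{φφ} = 1/(a^2*sin(θ)^2)
R = g^{ij} R_{ij} = (1/a^2)(1) + (1/(a^2*sin(θ)^2))(sin(θ)^2) = 2/a^2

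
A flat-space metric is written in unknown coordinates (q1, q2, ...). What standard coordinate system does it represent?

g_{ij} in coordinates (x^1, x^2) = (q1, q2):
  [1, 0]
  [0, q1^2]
The line element ds^2 = dq1^2 + q1^2 dq2^2 is dr^2 + r^2 dθ^2 with q1 = r, q2 = θ.
polar coordinates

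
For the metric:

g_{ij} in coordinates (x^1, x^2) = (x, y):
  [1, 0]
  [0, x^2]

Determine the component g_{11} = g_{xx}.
With x^1 = x, x^2 = y, g_{11} = g_{xx} is the row-1, column-1 entry of the matrix.
g_{11} = 1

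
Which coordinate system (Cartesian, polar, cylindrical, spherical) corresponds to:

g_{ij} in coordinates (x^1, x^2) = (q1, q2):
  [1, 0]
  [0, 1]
All components are constant and the metric is the identity, i.e. orthonormal rectilinear coordinates.
Cartesian (2D) coordinates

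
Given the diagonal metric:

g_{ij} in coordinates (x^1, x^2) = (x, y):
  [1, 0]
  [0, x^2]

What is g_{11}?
With x^1 = x, x^2 = y, g_{11} = g_{xx} is the row-1, column-1 entry of the matrix.
g_{11} = 1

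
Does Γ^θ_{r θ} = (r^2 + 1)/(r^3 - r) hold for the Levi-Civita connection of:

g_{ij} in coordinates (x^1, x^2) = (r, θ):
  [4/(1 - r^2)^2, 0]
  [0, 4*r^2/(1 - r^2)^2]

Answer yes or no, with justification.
Γ^θ_{r θ} = (1/2) g^{θθ} (∂_r g_{θθ} + ∂_θ g_{θr} - ∂_θ g_{rθ}) = (1/2)((1 - r^2)^2/(4*r^2))((-8*(r^3 + r)/(r^2 - 1)^3) + (0) - (0)) = (-r^2 - 1)/(r^3 - r)
This differs from the proposed value (r^2 + 1)/(r^3 - r).
No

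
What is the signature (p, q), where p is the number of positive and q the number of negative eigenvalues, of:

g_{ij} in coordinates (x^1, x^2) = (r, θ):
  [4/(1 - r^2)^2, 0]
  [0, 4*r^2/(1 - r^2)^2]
The metric is diagonal, so its eigenvalues are the diagonal entries: 4/(1 - r^2)^2, 4*r^2/(1 - r^2)^2 (at a generic point, where coordinate-dependent entries are positive).
2 positive, 0 negative.
(2, 0) - Riemannian (positive definite)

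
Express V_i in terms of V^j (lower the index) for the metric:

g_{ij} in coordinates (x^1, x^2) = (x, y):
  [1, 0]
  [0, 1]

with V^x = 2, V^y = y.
V_i = g_{ij} V^j:
V_x = (1)(2) + (0)(y) = 2
V_y = (0)(2) + (1)(y) = y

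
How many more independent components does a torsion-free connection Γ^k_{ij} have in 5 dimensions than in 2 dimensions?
Independent components in n dimensions: n × n(n+1)/2 = n^2(n+1)/2.
5D: 5 × 15 = 75
2D: 2 × 3 = 6
Difference = 75 - 6 = 69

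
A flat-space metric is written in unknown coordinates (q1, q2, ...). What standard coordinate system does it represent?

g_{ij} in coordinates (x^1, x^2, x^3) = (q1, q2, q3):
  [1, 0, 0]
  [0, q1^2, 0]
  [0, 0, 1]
The line element ds^2 = dq1^2 + q1^2 dq2^2 + dq3^2 is dr^2 + r^2 dθ^2 + dz^2 with q1 = r, q2 = θ, q3 = z.
cylindrical coordinates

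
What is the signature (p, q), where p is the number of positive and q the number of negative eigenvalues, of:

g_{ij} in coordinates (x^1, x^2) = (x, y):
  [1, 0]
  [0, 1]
The metric is diagonal, so its eigenvalues are the diagonal entries: 1, 1 (at a generic point, where coordinate-dependent entries are positive).
2 positive, 0 negative.
(2, 0) - Riemannian (positive definite)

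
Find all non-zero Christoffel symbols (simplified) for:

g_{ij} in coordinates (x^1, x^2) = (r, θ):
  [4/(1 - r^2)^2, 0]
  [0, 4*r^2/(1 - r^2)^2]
Using Γ^k_{ij} = (1/2) g^{km} (∂_i g_{mj} + ∂_j g_{mi} - ∂_m g_{ij}); the metric is diagonal, so only the m = k term contributes.
Non-zero symbols (using the symmetry Γ^k_{ij} = Γ^k_{ji}):
Γ^r_{r r} = (1/2) g^{rr} (∂_r g_{rr} + ∂_r g_{rr} - ∂_r g_{rr}) = (1/2)((1 - r^2)^2/4)((16*r/(1 - r^2)^3) + (16*r/(1 - r^2)^3) - (16*r/(1 - r^2)^3)) = 2*r/(1 - r^2)
Γ^r_{θ θ} = (1/2) g^{rr} (∂_θ g_{rθ} + ∂_θ g_{rθ} - ∂_r g_{θθ}) = (1/2)((1 - r^2)^2/4)((0) + (0) - (-8*(r^3 + r)/(r^2 - 1)^3)) = (r^3 + r)/(r^2 - 1)
Γ^θ_{r θ} = (1/2) g^{θθ} (∂_r g_{θθ} + ∂_θ g_{θr} - ∂_θ g_{rθ}) = (1/2)((1 - r^2)^2/(4*r^2))((-8*(r^3 + r)/(r^2 - 1)^3) + (0) - (0)) = (-r^2 - 1)/(r^3 - r)
All other Christoffel symbols are zero.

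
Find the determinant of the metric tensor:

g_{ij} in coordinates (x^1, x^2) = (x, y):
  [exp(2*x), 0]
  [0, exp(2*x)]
For a 2×2 metric: det(g) = g_{11}·g_{22} - g_{12}·g_{21}
= (exp(2*x))·(exp(2*x)) - (0)·(0)
= exp(4*x) - 0
det(g) = exp(4*x)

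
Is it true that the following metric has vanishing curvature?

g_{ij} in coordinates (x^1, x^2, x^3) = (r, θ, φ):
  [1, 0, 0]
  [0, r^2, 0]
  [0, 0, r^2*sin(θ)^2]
Non-zero Christoffel symbols:
Γ^r_{θ θ} = -r
Γ^r_{φ φ} = -r*sin(θ)^2
Γ^θ_{r θ} = 1/r
Γ^θ_{φ φ} = -sin(2*θ)/2
Γ^φ_{r φ} = 1/r
Γ^φ_{θ φ} = 1/tan(θ)
Ricci tensor: R_{rr} = 0, R_{rθ} = 0, R_{rφ} = 0, R_{θθ} = 0, R_{θφ} = 0, R_{φφ} = 0
All R_{ij} vanish; in 3 dimensions the Riemann tensor is fully determined by the Ricci tensor, so R^i_{jkl} = 0: the metric is flat (curvilinear coordinates on flat space).
Yes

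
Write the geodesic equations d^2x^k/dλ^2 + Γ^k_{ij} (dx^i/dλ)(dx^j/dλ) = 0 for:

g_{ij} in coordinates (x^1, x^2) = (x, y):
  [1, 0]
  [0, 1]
Geodesic equation: d^2x^k/dλ^2 + Γ^k_{ij} (dx^i/dλ)(dx^j/dλ) = 0.
All Christoffel symbols vanish, so the geodesics are straight lines:
d^2x/dλ^2 = 0
d^2y/dλ^2 = 0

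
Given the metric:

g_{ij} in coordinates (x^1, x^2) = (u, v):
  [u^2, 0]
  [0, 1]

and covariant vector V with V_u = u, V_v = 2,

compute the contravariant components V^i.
Inverse metric (diagonal): g^{uu} = 1/u^2, g^{vv} = 1
V^i = g^{ij} V_j:
V^u = (1/u^2)(u) + (0)(2) = 1/u
V^v = (0)(u) + (1)(2) = 2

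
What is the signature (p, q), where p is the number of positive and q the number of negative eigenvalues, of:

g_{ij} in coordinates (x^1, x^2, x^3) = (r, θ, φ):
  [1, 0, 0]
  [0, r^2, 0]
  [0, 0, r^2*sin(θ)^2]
The metric is diagonal, so its eigenvalues are the diagonal entries: 1, r^2, r^2*sin(θ)^2 (at a generic point, where coordinate-dependent entries are positive).
3 positive, 0 negative.
(3, 0) - Riemannian (positive definite)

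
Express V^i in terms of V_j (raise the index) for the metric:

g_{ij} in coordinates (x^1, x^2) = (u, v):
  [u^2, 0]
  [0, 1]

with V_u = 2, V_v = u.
Inverse metric (diagonal): g^{uu} = 1/u^2, g^{vv} = 1
V^i = g^{ij} V_j:
V^u = (1/u^2)(2) + (0)(u) = 2/u^2
V^v = (0)(2) + (1)(u) = u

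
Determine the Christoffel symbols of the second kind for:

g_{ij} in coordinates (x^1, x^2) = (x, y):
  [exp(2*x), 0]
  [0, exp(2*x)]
Using Γ^k_{ij} = (1/2) g^{km} (∂_i g_{mj} + ∂_j g_{mi} - ∂_m g_{ij}); the metric is diagonal, so only the m = k term contributes.
Non-zero symbols (using the symmetry Γ^k_{ij} = Γ^k_{ji}):
Γ^x_{x x} = (1/2) g^{xx} (∂_x g_{xx} + ∂_x g_{xx} - ∂_x g_{xx}) = (1/2)(exp(-2*x))((2*exp(2*x)) + (2*exp(2*x)) - (2*exp(2*x))) = 1
Γ^x_{y y} = (1/2) g^{xx} (∂_y g_{xy} + ∂_y g_{xy} - ∂_x g_{yy}) = (1/2)(exp(-2*x))((0) + (0) - (2*exp(2*x))) = -1
Γ^y_{x y} = (1/2) g^{yy} (∂_x g_{yy} + ∂_y g_{yx} - ∂_y g_{xy}) = (1/2)(exp(-2*x))((2*exp(2*x)) + (0) - (0)) = 1
All other Christoffel symbols are zero.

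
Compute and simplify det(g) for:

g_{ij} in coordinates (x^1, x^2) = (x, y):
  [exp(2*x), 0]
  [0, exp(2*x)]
For a 2×2 metric: det(g) = g_{11}·g_{22} - g_{12}·g_{21}
= (exp(2*x))·(exp(2*x)) - (0)·(0)
= exp(4*x) - 0
det(g) = exp(4*x)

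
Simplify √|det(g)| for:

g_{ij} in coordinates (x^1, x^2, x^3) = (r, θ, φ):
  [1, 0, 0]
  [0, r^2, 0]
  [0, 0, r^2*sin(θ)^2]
det(g) = r^4*sin(θ)^2
√|det(g)| = r^2*sin(θ) (taking 0 < θ < π so that |sin(θ)| = sin(θ))
Volume element: dV = r^2*sin(θ) dr dθ dφ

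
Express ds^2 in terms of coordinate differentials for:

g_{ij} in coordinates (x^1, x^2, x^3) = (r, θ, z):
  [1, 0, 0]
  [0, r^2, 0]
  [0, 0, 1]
ds^2 = g_{ij} dx^i dx^j; only the non-zero components contribute.
ds^2 = dr^2 + r^2 dθ^2 + dz^2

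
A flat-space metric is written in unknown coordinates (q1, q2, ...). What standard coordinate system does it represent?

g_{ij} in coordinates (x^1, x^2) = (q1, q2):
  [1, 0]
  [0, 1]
All components are constant and the metric is the identity, i.e. orthonormal rectilinear coordinates.
Cartesian (2D) coordinates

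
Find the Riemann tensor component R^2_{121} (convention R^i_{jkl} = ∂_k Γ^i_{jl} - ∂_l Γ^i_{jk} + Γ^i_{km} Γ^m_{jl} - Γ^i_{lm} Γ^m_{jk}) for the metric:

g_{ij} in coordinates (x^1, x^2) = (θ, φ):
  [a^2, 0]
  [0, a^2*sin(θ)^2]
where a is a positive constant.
Non-zero Christoffel symbols (Γ^k_{ij} = Γ^k_{ji}):
Γ^θ_{φ φ} = -sin(2*θ)/2
Γ^φ_{θ φ} = 1/tan(θ)
R^φ_{θ φ θ} = ∂_φ Γ^φ_{θ θ} - ∂_θ Γ^φ_{θ φ} + Γ^φ_{φ m} Γ^m_{θ θ} - Γ^φ_{θ m} Γ^m_{θ φ}
  = (0) - (-1/sin(θ)^2) + (0) - (1/tan(θ)^2) = 1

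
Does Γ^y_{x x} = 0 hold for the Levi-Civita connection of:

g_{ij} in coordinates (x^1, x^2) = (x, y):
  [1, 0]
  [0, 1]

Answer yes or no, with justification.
Γ^y_{x x} = (1/2) g^{yy} (∂_x g_{yx} + ∂_x g_{yx} - ∂_y g_{xx}) = (1/2)(1)((0) + (0) - (0)) = 0
This equals the proposed value 0.
Yes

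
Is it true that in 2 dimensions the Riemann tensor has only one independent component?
The number of independent components is n^2(n^2-1)/12 = 4·3/12 = 1 for n = 2 (e.g. R_{1212}).
Yes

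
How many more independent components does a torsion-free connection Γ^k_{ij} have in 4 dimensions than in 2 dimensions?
Independent components in n dimensions: n × n(n+1)/2 = n^2(n+1)/2.
4D: 4 × 10 = 40
2D: 2 × 3 = 6
Difference = 40 - 6 = 34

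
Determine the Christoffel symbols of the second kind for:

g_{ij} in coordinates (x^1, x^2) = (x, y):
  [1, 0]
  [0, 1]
Using Γ^k_{ij} = (1/2) g^{km} (∂_i g_{mj} + ∂_j g_{mi} - ∂_m g_{ij}); the metric is diagonal, so only the m = k term contributes.
Every metric component is constant, so all ∂_m g_{ij} = 0 and every Christoffel symbol vanishes.
All Christoffel symbols are zero.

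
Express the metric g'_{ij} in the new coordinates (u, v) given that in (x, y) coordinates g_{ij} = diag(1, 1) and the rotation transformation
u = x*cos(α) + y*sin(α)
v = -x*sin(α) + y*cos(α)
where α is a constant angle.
Invert the transformation: x = u*cos(α) - v*sin(α), y = u*sin(α) + v*cos(α)
g'_{ij} = (∂x^k/∂x'^i)(∂x^l/∂x'^j) g_{kl}; with g_{kl} = δ_{kl} this is Σ_k (∂x^k/∂x'^i)(∂x^k/∂x'^j).
Jacobian: ∂x/∂u = cos(α), ∂x/∂v = -sin(α), ∂y/∂u = sin(α), ∂y/∂v = cos(α)
g'_{uu} = (cos(α))(cos(α)) + (sin(α))(sin(α)) = 1
g'_{uv} = (cos(α))(-sin(α)) + (sin(α))(cos(α)) = 0
g'_{vv} = (-sin(α))(-sin(α)) + (cos(α))(cos(α)) = 1
g'_{ij} = diag(1, 1)
The Euclidean metric is invariant under rotations.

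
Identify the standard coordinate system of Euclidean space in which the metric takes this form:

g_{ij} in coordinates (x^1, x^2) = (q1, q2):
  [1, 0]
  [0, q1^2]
The line element ds^2 = dq1^2 + q1^2 dq2^2 is dr^2 + r^2 dθ^2 with q1 = r, q2 = θ.
polar coordinates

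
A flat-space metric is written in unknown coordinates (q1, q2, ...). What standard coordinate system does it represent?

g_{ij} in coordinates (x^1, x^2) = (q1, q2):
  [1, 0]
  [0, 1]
All components are constant and the metric is the identity, i.e. orthonormal rectilinear coordinates.
Cartesian (2D) coordinates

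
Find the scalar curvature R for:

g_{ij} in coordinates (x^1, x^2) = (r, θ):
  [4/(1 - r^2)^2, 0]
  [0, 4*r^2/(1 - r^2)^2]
Non-zero Christoffel symbols (Γ^k_{ij} = Γ^k_{ji}):
Γ^r_{r r} = 2*r/(1 - r^2)
Γ^r_{θ θ} = (r^3 + r)/(r^2 - 1)
Γ^θ_{r θ} = (-r^2 - 1)/(r^3 - r)
Ricci tensor (R_{ij} = R^k_{ikj}): R_{rr} = -4/(r^2 - 1)^2, R_{rθ} = 0, R_{θθ} = -4*r^2/(r^2 - 1)^2
Inverse metric: g^{rr} = (1 - r^2)^2/4, g^{θθ} = (1 - r^2)^2/(4*r^2)
R = g^{ij} R_{ij} = ((1 - r^2)^2/4)(-4/(r^2 - 1)^2) + ((1 - r^2)^2/(4*r^2))(-4*r^2/(r^2 - 1)^2) = -2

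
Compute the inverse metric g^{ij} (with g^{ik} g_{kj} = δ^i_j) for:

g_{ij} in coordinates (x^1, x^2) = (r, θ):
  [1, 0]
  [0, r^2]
The metric is diagonal, so g^{ij} is diagonal with entries 1/g_{ii}: diag(1, 1/(r^2)).
g^{ij}:
  [1, 0]
  [0, 1/r^2]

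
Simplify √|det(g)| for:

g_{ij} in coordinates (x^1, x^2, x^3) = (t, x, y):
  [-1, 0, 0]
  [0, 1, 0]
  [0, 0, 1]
det(g) = -1
√|det(g)| = 1
Volume element: dV = 1 dt dx dy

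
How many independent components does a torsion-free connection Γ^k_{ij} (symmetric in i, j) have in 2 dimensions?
Γ^k_{ij} has n choices for the upper index and n(n+1)/2 independent symmetric lower index pairs.
Total = 2 × 2×3/2 = 2 × 3 = 6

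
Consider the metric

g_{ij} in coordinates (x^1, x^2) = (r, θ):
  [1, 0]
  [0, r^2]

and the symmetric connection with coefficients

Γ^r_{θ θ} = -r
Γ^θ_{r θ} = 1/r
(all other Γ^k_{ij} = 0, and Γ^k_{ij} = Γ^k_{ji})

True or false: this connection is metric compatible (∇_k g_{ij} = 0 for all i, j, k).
Using ∇_k g_{ij} = ∂_k g_{ij} - Γ^m_{ki} g_{mj} - Γ^m_{kj} g_{im}:
e.g. ∇_r g_{θθ} = (2*r) - (r) - (r) = 0
Every component ∇_k g_{ij} vanishes: the connection is metric compatible.
True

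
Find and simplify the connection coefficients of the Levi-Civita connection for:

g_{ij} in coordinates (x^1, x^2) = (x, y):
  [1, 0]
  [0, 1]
Using Γ^k_{ij} = (1/2) g^{km} (∂_i g_{mj} + ∂_j g_{mi} - ∂_m g_{ij}); the metric is diagonal, so only the m = k term contributes.
Every metric component is constant, so all ∂_m g_{ij} = 0 and every Christoffel symbol vanishes.
All Christoffel symbols are zero.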